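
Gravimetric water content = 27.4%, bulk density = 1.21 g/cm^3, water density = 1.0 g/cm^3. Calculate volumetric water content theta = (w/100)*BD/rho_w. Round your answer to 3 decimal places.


Step 1: theta = (w / 100) * BD / rho_w
Step 2: theta = (27.4 / 100) * 1.21 / 1.0
Step 3: theta = 0.274 * 1.21
Step 4: theta = 0.332

0.332


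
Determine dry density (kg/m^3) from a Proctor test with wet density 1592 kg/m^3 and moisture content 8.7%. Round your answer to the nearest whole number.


Step 1: Dry density = wet density / (1 + w/100)
Step 2: Dry density = 1592 / (1 + 8.7/100)
Step 3: Dry density = 1592 / 1.087
Step 4: Dry density = 1465 kg/m^3

1465


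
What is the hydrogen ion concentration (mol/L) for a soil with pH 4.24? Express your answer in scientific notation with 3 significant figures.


Step 1: [H+] = 10^(-pH)
Step 2: [H+] = 10^(-4.24)
Step 3: [H+] = 5.75e-05 mol/L

5.75e-05


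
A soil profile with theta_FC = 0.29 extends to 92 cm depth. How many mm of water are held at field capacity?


Step 1: Water (mm) = theta_FC * depth (cm) * 10
Step 2: Water = 0.29 * 92 * 10
Step 3: Water = 266.8 mm

266.8


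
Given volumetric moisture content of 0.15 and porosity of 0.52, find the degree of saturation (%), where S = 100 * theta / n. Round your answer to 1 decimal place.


Step 1: S = 100 * theta_v / n
Step 2: S = 100 * 0.15 / 0.52
Step 3: S = 28.8%

28.8


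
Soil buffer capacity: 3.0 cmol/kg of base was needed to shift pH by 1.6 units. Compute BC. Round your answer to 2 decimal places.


Step 1: BC = change in base / change in pH
Step 2: BC = 3.0 / 1.6
Step 3: BC = 1.88 cmol/(kg*pH unit)

1.88


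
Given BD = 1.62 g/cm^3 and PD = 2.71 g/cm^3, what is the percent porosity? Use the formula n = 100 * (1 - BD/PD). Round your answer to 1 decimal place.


Step 1: Formula: n = 100 * (1 - BD / PD)
Step 2: n = 100 * (1 - 1.62 / 2.71)
Step 3: n = 100 * (1 - 0.59779)
Step 4: n = 40.2%

40.2


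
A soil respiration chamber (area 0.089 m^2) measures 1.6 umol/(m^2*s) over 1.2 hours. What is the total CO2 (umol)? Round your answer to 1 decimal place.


Step 1: Convert time to seconds: 1.2 hr * 3600 = 4320.0 s
Step 2: Total = flux * area * time_s
Step 3: Total = 1.6 * 0.089 * 4320.0
Step 4: Total = 615.2 umol

615.2


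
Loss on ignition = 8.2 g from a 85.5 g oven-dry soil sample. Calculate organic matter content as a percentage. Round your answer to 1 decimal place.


Step 1: OM% = 100 * LOI / sample mass
Step 2: OM = 100 * 8.2 / 85.5
Step 3: OM = 9.6%

9.6


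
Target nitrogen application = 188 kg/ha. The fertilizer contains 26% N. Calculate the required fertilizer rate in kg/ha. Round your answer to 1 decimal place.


Step 1: Fertilizer rate = target N / (N content / 100)
Step 2: Rate = 188 / (26 / 100)
Step 3: Rate = 188 / 0.26
Step 4: Rate = 723.1 kg/ha

723.1


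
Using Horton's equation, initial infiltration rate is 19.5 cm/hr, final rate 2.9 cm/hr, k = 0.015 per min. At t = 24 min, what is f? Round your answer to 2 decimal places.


Step 1: f = fc + (f0 - fc) * exp(-k * t)
Step 2: exp(-0.015 * 24) = 0.697676
Step 3: f = 2.9 + (19.5 - 2.9) * 0.697676
Step 4: f = 2.9 + 16.6 * 0.697676
Step 5: f = 14.48 cm/hr

14.48


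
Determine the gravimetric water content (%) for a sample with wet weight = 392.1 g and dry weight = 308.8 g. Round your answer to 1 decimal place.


Step 1: Water mass = wet - dry = 392.1 - 308.8 = 83.3 g
Step 2: w = 100 * water mass / dry mass
Step 3: w = 100 * 83.3 / 308.8 = 27.0%

27.0


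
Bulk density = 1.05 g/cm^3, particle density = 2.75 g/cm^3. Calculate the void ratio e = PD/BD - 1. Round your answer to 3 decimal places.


Step 1: e = PD / BD - 1
Step 2: e = 2.75 / 1.05 - 1
Step 3: e = 2.61905 - 1
Step 4: e = 1.619

1.619


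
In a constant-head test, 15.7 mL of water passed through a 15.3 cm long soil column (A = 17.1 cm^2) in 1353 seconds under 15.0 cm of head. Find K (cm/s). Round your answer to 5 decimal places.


Step 1: K = Q * L / (A * t * h)
Step 2: Numerator = 15.7 * 15.3 = 240.21
Step 3: Denominator = 17.1 * 1353 * 15.0 = 347044.5
Step 4: K = 240.21 / 347044.5 = 0.00069 cm/s

0.00069


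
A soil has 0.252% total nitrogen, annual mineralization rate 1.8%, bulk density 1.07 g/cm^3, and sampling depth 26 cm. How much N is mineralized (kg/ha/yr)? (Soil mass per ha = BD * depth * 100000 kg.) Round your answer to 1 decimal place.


Step 1: Soil mass per ha = BD * depth * 100000 = 1.07 * 26 * 100000 = 2782000 kg
Step 2: Total N pool = soil mass * N%/100 = 2782000 * 0.252/100 = 7010.64 kg/ha
Step 3: N mineralized = N pool * rate%/100 = 7010.64 * 1.8/100 = 126.2 kg/ha/yr

126.2


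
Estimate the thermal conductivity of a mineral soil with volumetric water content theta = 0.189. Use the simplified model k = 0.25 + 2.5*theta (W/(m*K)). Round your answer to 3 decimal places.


Step 1: k = 0.25 + 2.5 * theta
Step 2: k = 0.25 + 2.5 * 0.189
Step 3: k = 0.25 + 0.473
Step 4: k = 0.723 W/(m*K)

0.723


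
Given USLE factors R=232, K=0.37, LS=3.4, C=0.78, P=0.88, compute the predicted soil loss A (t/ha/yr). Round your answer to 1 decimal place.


Step 1: A = R * K * LS * C * P
Step 2: R * K = 232 * 0.37 = 85.84
Step 3: (R*K) * LS = 85.84 * 3.4 = 291.856
Step 4: * C * P = 291.856 * 0.78 * 0.88 = 200.3
Step 5: A = 200.3 t/(ha*yr)

200.3


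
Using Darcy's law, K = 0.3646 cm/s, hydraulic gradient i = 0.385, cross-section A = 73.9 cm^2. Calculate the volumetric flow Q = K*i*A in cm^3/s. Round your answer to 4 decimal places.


Step 1: Apply Darcy's law: Q = K * i * A
Step 2: Q = 0.3646 * 0.385 * 73.9
Step 3: Q = 10.3734 cm^3/s

10.3734


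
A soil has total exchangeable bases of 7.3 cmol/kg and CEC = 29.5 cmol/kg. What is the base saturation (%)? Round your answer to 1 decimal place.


Step 1: BS = 100 * (sum of bases) / CEC
Step 2: BS = 100 * 7.3 / 29.5
Step 3: BS = 24.7%

24.7


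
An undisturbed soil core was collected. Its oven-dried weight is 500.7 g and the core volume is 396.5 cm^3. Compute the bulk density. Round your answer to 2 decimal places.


Step 1: Identify the formula: BD = dry mass / volume
Step 2: Substitute values: BD = 500.7 / 396.5
Step 3: BD = 1.26 g/cm^3

1.26


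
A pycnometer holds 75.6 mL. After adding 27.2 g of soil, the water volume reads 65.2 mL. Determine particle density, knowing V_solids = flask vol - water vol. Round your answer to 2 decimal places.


Step 1: Volume of solids = flask volume - water volume with soil
Step 2: V_solids = 75.6 - 65.2 = 10.4 mL
Step 3: Particle density = mass / V_solids = 27.2 / 10.4 = 2.62 g/cm^3

2.62


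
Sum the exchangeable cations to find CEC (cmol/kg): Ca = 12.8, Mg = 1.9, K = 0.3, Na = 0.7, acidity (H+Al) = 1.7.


Step 1: CEC = Ca + Mg + K + Na + (H+Al)
Step 2: CEC = 12.8 + 1.9 + 0.3 + 0.7 + 1.7
Step 3: CEC = 17.4 cmol/kg

17.4


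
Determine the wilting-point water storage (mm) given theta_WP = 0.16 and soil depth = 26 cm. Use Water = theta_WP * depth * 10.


Step 1: Water (mm) = theta_WP * depth * 10
Step 2: Water = 0.16 * 26 * 10
Step 3: Water = 41.6 mm

41.6


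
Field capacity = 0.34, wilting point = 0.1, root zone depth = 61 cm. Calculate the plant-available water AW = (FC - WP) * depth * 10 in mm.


Step 1: Available water = (FC - WP) * depth * 10
Step 2: AW = (0.34 - 0.1) * 61 * 10
Step 3: AW = 0.24 * 61 * 10
Step 4: AW = 146.4 mm

146.4


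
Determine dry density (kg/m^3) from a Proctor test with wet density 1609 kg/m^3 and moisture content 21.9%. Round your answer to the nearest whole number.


Step 1: Dry density = wet density / (1 + w/100)
Step 2: Dry density = 1609 / (1 + 21.9/100)
Step 3: Dry density = 1609 / 1.219
Step 4: Dry density = 1320 kg/m^3

1320


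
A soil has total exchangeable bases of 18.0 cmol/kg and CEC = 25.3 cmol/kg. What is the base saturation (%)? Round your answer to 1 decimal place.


Step 1: BS = 100 * (sum of bases) / CEC
Step 2: BS = 100 * 18.0 / 25.3
Step 3: BS = 71.1%

71.1


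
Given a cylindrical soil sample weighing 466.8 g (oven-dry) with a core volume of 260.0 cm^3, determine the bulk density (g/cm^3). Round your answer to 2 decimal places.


Step 1: Identify the formula: BD = dry mass / volume
Step 2: Substitute values: BD = 466.8 / 260.0
Step 3: BD = 1.8 g/cm^3

1.8


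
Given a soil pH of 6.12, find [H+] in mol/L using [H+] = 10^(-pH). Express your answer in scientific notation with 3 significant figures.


Step 1: [H+] = 10^(-pH)
Step 2: [H+] = 10^(-6.12)
Step 3: [H+] = 7.59e-07 mol/L

7.59e-07


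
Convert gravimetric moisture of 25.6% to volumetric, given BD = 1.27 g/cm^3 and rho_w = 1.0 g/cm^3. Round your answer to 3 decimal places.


Step 1: theta = (w / 100) * BD / rho_w
Step 2: theta = (25.6 / 100) * 1.27 / 1.0
Step 3: theta = 0.256 * 1.27
Step 4: theta = 0.325

0.325


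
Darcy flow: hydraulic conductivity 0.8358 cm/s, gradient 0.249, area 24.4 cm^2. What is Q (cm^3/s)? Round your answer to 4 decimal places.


Step 1: Apply Darcy's law: Q = K * i * A
Step 2: Q = 0.8358 * 0.249 * 24.4
Step 3: Q = 5.078 cm^3/s

5.078


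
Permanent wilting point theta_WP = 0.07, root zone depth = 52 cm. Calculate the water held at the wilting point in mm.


Step 1: Water (mm) = theta_WP * depth * 10
Step 2: Water = 0.07 * 52 * 10
Step 3: Water = 36.4 mm

36.4


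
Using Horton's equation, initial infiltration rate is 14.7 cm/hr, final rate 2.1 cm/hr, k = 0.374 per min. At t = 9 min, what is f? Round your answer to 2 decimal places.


Step 1: f = fc + (f0 - fc) * exp(-k * t)
Step 2: exp(-0.374 * 9) = 0.034527
Step 3: f = 2.1 + (14.7 - 2.1) * 0.034527
Step 4: f = 2.1 + 12.6 * 0.034527
Step 5: f = 2.54 cm/hr

2.54


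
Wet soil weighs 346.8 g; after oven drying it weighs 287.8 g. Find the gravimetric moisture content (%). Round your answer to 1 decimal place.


Step 1: Water mass = wet - dry = 346.8 - 287.8 = 59.0 g
Step 2: w = 100 * water mass / dry mass
Step 3: w = 100 * 59.0 / 287.8 = 20.5%

20.5


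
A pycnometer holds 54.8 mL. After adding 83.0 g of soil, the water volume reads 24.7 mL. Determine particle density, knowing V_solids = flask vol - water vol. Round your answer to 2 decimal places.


Step 1: Volume of solids = flask volume - water volume with soil
Step 2: V_solids = 54.8 - 24.7 = 30.1 mL
Step 3: Particle density = mass / V_solids = 83.0 / 30.1 = 2.76 g/cm^3

2.76


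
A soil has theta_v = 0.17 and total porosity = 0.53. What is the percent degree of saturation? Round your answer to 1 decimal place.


Step 1: S = 100 * theta_v / n
Step 2: S = 100 * 0.17 / 0.53
Step 3: S = 32.1%

32.1


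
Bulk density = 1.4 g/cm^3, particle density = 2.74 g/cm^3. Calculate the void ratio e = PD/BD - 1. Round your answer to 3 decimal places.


Step 1: e = PD / BD - 1
Step 2: e = 2.74 / 1.4 - 1
Step 3: e = 1.95714 - 1
Step 4: e = 0.957

0.957


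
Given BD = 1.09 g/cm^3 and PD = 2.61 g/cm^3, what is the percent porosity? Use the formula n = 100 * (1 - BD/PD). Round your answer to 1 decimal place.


Step 1: Formula: n = 100 * (1 - BD / PD)
Step 2: n = 100 * (1 - 1.09 / 2.61)
Step 3: n = 100 * (1 - 0.41762)
Step 4: n = 58.2%

58.2


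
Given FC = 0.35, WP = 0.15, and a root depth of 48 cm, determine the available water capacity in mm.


Step 1: Available water = (FC - WP) * depth * 10
Step 2: AW = (0.35 - 0.15) * 48 * 10
Step 3: AW = 0.2 * 48 * 10
Step 4: AW = 96.0 mm

96.0


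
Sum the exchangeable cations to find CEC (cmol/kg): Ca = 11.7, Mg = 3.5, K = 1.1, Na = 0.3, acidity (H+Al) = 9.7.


Step 1: CEC = Ca + Mg + K + Na + (H+Al)
Step 2: CEC = 11.7 + 3.5 + 1.1 + 0.3 + 9.7
Step 3: CEC = 26.3 cmol/kg

26.3


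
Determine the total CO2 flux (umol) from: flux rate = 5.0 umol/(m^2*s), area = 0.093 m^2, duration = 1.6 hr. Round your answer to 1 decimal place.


Step 1: Convert time to seconds: 1.6 hr * 3600 = 5760.0 s
Step 2: Total = flux * area * time_s
Step 3: Total = 5.0 * 0.093 * 5760.0
Step 4: Total = 2678.4 umol

2678.4


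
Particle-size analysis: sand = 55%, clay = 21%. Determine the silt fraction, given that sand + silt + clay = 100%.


Step 1: sand + silt + clay = 100%
Step 2: silt = 100 - sand - clay
Step 3: silt = 100 - 55 - 21
Step 4: silt = 24%

24


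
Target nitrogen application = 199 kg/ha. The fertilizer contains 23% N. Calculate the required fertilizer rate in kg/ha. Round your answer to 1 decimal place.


Step 1: Fertilizer rate = target N / (N content / 100)
Step 2: Rate = 199 / (23 / 100)
Step 3: Rate = 199 / 0.23
Step 4: Rate = 865.2 kg/ha

865.2


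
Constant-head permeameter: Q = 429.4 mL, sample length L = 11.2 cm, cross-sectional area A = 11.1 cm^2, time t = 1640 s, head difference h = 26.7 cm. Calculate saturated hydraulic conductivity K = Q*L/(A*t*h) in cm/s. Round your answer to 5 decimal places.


Step 1: K = Q * L / (A * t * h)
Step 2: Numerator = 429.4 * 11.2 = 4809.28
Step 3: Denominator = 11.1 * 1640 * 26.7 = 486046.8
Step 4: K = 4809.28 / 486046.8 = 0.00989 cm/s

0.00989


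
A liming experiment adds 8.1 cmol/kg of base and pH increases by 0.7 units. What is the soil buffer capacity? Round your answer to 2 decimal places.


Step 1: BC = change in base / change in pH
Step 2: BC = 8.1 / 0.7
Step 3: BC = 11.57 cmol/(kg*pH unit)

11.57


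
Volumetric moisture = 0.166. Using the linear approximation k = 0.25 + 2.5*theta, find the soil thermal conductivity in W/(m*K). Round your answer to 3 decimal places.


Step 1: k = 0.25 + 2.5 * theta
Step 2: k = 0.25 + 2.5 * 0.166
Step 3: k = 0.25 + 0.415
Step 4: k = 0.665 W/(m*K)

0.665


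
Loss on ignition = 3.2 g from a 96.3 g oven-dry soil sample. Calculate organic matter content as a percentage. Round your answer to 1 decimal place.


Step 1: OM% = 100 * LOI / sample mass
Step 2: OM = 100 * 3.2 / 96.3
Step 3: OM = 3.3%

3.3


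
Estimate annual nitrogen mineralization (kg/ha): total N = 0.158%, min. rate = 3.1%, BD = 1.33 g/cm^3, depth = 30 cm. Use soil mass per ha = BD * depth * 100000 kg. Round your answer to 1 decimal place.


Step 1: Soil mass per ha = BD * depth * 100000 = 1.33 * 30 * 100000 = 3990000 kg
Step 2: Total N pool = soil mass * N%/100 = 3990000 * 0.158/100 = 6304.2 kg/ha
Step 3: N mineralized = N pool * rate%/100 = 6304.2 * 3.1/100 = 195.4 kg/ha/yr

195.4


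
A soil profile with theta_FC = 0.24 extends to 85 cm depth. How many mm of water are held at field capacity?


Step 1: Water (mm) = theta_FC * depth (cm) * 10
Step 2: Water = 0.24 * 85 * 10
Step 3: Water = 204.0 mm

204.0


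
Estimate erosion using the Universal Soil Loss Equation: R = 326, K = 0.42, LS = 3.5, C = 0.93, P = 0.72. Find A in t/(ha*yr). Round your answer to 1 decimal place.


Step 1: A = R * K * LS * C * P
Step 2: R * K = 326 * 0.42 = 136.92
Step 3: (R*K) * LS = 136.92 * 3.5 = 479.22
Step 4: * C * P = 479.22 * 0.93 * 0.72 = 320.9
Step 5: A = 320.9 t/(ha*yr)

320.9


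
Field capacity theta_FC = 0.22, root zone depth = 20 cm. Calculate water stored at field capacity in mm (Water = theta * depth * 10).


Step 1: Water (mm) = theta_FC * depth (cm) * 10
Step 2: Water = 0.22 * 20 * 10
Step 3: Water = 44.0 mm

44.0


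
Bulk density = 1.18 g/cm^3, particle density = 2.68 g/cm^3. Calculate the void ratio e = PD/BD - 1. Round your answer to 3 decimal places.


Step 1: e = PD / BD - 1
Step 2: e = 2.68 / 1.18 - 1
Step 3: e = 2.27119 - 1
Step 4: e = 1.271

1.271


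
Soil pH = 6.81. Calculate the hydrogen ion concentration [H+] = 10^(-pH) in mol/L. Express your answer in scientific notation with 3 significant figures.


Step 1: [H+] = 10^(-pH)
Step 2: [H+] = 10^(-6.81)
Step 3: [H+] = 1.55e-07 mol/L

1.55e-07


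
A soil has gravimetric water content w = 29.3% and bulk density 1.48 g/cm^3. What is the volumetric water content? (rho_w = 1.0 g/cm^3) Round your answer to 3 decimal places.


Step 1: theta = (w / 100) * BD / rho_w
Step 2: theta = (29.3 / 100) * 1.48 / 1.0
Step 3: theta = 0.293 * 1.48
Step 4: theta = 0.434

0.434


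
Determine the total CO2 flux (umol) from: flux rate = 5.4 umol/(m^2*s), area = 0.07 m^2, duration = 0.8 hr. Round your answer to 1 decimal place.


Step 1: Convert time to seconds: 0.8 hr * 3600 = 2880.0 s
Step 2: Total = flux * area * time_s
Step 3: Total = 5.4 * 0.07 * 2880.0
Step 4: Total = 1088.6 umol

1088.6


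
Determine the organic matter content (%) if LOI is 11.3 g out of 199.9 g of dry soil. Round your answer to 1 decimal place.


Step 1: OM% = 100 * LOI / sample mass
Step 2: OM = 100 * 11.3 / 199.9
Step 3: OM = 5.7%

5.7


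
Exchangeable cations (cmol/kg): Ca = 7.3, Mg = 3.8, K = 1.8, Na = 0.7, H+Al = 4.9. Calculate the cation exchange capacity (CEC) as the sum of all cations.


Step 1: CEC = Ca + Mg + K + Na + (H+Al)
Step 2: CEC = 7.3 + 3.8 + 1.8 + 0.7 + 4.9
Step 3: CEC = 18.5 cmol/kg

18.5


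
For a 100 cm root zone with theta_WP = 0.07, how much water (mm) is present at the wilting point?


Step 1: Water (mm) = theta_WP * depth * 10
Step 2: Water = 0.07 * 100 * 10
Step 3: Water = 70.0 mm

70.0


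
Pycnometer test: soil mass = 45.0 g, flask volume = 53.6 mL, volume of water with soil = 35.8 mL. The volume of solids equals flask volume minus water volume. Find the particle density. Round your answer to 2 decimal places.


Step 1: Volume of solids = flask volume - water volume with soil
Step 2: V_solids = 53.6 - 35.8 = 17.8 mL
Step 3: Particle density = mass / V_solids = 45.0 / 17.8 = 2.53 g/cm^3

2.53


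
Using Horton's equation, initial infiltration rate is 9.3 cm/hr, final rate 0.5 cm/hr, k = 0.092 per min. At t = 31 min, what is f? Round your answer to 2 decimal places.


Step 1: f = fc + (f0 - fc) * exp(-k * t)
Step 2: exp(-0.092 * 31) = 0.057729
Step 3: f = 0.5 + (9.3 - 0.5) * 0.057729
Step 4: f = 0.5 + 8.8 * 0.057729
Step 5: f = 1.01 cm/hr

1.01


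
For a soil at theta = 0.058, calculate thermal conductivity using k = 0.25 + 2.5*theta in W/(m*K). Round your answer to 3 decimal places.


Step 1: k = 0.25 + 2.5 * theta
Step 2: k = 0.25 + 2.5 * 0.058
Step 3: k = 0.25 + 0.145
Step 4: k = 0.395 W/(m*K)

0.395


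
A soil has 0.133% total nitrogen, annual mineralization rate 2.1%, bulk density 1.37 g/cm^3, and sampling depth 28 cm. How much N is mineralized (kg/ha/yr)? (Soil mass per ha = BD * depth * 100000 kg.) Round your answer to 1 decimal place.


Step 1: Soil mass per ha = BD * depth * 100000 = 1.37 * 28 * 100000 = 3836000 kg
Step 2: Total N pool = soil mass * N%/100 = 3836000 * 0.133/100 = 5101.88 kg/ha
Step 3: N mineralized = N pool * rate%/100 = 5101.88 * 2.1/100 = 107.1 kg/ha/yr

107.1


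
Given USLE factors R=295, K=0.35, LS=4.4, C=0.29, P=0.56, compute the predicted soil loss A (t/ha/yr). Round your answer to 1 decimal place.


Step 1: A = R * K * LS * C * P
Step 2: R * K = 295 * 0.35 = 103.25
Step 3: (R*K) * LS = 103.25 * 4.4 = 454.3
Step 4: * C * P = 454.3 * 0.29 * 0.56 = 73.8
Step 5: A = 73.8 t/(ha*yr)

73.8


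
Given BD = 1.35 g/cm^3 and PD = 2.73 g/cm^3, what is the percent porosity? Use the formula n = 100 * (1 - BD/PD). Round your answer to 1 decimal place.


Step 1: Formula: n = 100 * (1 - BD / PD)
Step 2: n = 100 * (1 - 1.35 / 2.73)
Step 3: n = 100 * (1 - 0.49451)
Step 4: n = 50.5%

50.5


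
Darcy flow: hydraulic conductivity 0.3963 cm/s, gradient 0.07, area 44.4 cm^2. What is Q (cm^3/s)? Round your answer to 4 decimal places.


Step 1: Apply Darcy's law: Q = K * i * A
Step 2: Q = 0.3963 * 0.07 * 44.4
Step 3: Q = 1.2317 cm^3/s

1.2317


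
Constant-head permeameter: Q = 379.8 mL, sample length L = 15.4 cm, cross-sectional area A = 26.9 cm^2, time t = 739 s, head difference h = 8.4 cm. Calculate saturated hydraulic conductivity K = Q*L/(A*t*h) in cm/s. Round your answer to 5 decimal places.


Step 1: K = Q * L / (A * t * h)
Step 2: Numerator = 379.8 * 15.4 = 5848.92
Step 3: Denominator = 26.9 * 739 * 8.4 = 166984.44
Step 4: K = 5848.92 / 166984.44 = 0.03503 cm/s

0.03503


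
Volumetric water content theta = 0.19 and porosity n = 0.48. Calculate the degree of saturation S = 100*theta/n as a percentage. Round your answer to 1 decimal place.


Step 1: S = 100 * theta_v / n
Step 2: S = 100 * 0.19 / 0.48
Step 3: S = 39.6%

39.6


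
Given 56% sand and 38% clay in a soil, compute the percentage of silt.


Step 1: sand + silt + clay = 100%
Step 2: silt = 100 - sand - clay
Step 3: silt = 100 - 56 - 38
Step 4: silt = 6%

6


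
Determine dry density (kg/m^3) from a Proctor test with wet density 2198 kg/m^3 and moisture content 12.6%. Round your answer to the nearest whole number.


Step 1: Dry density = wet density / (1 + w/100)
Step 2: Dry density = 2198 / (1 + 12.6/100)
Step 3: Dry density = 2198 / 1.126
Step 4: Dry density = 1952 kg/m^3

1952


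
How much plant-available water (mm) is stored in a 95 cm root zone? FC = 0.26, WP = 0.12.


Step 1: Available water = (FC - WP) * depth * 10
Step 2: AW = (0.26 - 0.12) * 95 * 10
Step 3: AW = 0.14 * 95 * 10
Step 4: AW = 133.0 mm

133.0


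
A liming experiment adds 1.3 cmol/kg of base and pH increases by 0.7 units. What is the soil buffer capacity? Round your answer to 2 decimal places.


Step 1: BC = change in base / change in pH
Step 2: BC = 1.3 / 0.7
Step 3: BC = 1.86 cmol/(kg*pH unit)

1.86


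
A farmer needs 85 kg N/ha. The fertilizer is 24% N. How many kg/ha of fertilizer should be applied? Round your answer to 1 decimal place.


Step 1: Fertilizer rate = target N / (N content / 100)
Step 2: Rate = 85 / (24 / 100)
Step 3: Rate = 85 / 0.24
Step 4: Rate = 354.2 kg/ha

354.2


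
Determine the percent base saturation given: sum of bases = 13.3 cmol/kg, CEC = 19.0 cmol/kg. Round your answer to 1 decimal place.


Step 1: BS = 100 * (sum of bases) / CEC
Step 2: BS = 100 * 13.3 / 19.0
Step 3: BS = 70.0%

70.0


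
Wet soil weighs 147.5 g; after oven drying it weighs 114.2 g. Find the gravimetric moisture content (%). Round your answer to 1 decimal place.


Step 1: Water mass = wet - dry = 147.5 - 114.2 = 33.3 g
Step 2: w = 100 * water mass / dry mass
Step 3: w = 100 * 33.3 / 114.2 = 29.2%

29.2


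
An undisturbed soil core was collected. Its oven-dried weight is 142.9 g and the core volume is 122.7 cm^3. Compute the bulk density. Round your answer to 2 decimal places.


Step 1: Identify the formula: BD = dry mass / volume
Step 2: Substitute values: BD = 142.9 / 122.7
Step 3: BD = 1.16 g/cm^3

1.16


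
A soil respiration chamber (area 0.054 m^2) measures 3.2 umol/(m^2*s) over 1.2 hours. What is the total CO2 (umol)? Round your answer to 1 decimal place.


Step 1: Convert time to seconds: 1.2 hr * 3600 = 4320.0 s
Step 2: Total = flux * area * time_s
Step 3: Total = 3.2 * 0.054 * 4320.0
Step 4: Total = 746.5 umol

746.5


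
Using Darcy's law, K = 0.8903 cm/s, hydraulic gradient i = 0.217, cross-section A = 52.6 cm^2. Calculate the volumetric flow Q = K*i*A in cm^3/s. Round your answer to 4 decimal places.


Step 1: Apply Darcy's law: Q = K * i * A
Step 2: Q = 0.8903 * 0.217 * 52.6
Step 3: Q = 10.1621 cm^3/s

10.1621


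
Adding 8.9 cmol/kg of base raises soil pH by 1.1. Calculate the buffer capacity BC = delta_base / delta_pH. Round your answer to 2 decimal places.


Step 1: BC = change in base / change in pH
Step 2: BC = 8.9 / 1.1
Step 3: BC = 8.09 cmol/(kg*pH unit)

8.09


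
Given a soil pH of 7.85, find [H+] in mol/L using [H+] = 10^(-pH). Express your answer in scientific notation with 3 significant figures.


Step 1: [H+] = 10^(-pH)
Step 2: [H+] = 10^(-7.85)
Step 3: [H+] = 1.41e-08 mol/L

1.41e-08


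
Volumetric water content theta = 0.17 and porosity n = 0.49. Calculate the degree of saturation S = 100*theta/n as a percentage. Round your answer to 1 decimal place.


Step 1: S = 100 * theta_v / n
Step 2: S = 100 * 0.17 / 0.49
Step 3: S = 34.7%

34.7


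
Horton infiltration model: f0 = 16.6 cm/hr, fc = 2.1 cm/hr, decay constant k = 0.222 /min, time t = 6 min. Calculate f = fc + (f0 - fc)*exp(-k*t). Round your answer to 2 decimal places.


Step 1: f = fc + (f0 - fc) * exp(-k * t)
Step 2: exp(-0.222 * 6) = 0.263949
Step 3: f = 2.1 + (16.6 - 2.1) * 0.263949
Step 4: f = 2.1 + 14.5 * 0.263949
Step 5: f = 5.93 cm/hr

5.93


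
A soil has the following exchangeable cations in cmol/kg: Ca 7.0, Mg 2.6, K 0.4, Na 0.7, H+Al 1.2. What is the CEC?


Step 1: CEC = Ca + Mg + K + Na + (H+Al)
Step 2: CEC = 7.0 + 2.6 + 0.4 + 0.7 + 1.2
Step 3: CEC = 11.9 cmol/kg

11.9


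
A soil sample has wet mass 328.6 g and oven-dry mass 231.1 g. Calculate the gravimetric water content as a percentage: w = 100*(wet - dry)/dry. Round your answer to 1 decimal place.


Step 1: Water mass = wet - dry = 328.6 - 231.1 = 97.5 g
Step 2: w = 100 * water mass / dry mass
Step 3: w = 100 * 97.5 / 231.1 = 42.2%

42.2


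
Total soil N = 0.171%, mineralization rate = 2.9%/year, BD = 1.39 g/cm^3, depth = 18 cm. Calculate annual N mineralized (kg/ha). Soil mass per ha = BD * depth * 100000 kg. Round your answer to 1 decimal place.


Step 1: Soil mass per ha = BD * depth * 100000 = 1.39 * 18 * 100000 = 2502000 kg
Step 2: Total N pool = soil mass * N%/100 = 2502000 * 0.171/100 = 4278.42 kg/ha
Step 3: N mineralized = N pool * rate%/100 = 4278.42 * 2.9/100 = 124.1 kg/ha/yr

124.1


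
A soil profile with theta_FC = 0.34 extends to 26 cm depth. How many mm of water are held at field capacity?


Step 1: Water (mm) = theta_FC * depth (cm) * 10
Step 2: Water = 0.34 * 26 * 10
Step 3: Water = 88.4 mm

88.4


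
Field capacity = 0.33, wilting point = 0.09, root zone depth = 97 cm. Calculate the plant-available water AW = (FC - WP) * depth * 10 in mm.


Step 1: Available water = (FC - WP) * depth * 10
Step 2: AW = (0.33 - 0.09) * 97 * 10
Step 3: AW = 0.24 * 97 * 10
Step 4: AW = 232.8 mm

232.8


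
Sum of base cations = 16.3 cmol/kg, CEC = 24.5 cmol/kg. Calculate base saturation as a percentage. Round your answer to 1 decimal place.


Step 1: BS = 100 * (sum of bases) / CEC
Step 2: BS = 100 * 16.3 / 24.5
Step 3: BS = 66.5%

66.5


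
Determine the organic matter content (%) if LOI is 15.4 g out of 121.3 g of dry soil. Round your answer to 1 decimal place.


Step 1: OM% = 100 * LOI / sample mass
Step 2: OM = 100 * 15.4 / 121.3
Step 3: OM = 12.7%

12.7


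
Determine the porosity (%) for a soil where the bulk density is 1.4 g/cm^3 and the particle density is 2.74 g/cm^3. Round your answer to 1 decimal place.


Step 1: Formula: n = 100 * (1 - BD / PD)
Step 2: n = 100 * (1 - 1.4 / 2.74)
Step 3: n = 100 * (1 - 0.51095)
Step 4: n = 48.9%

48.9


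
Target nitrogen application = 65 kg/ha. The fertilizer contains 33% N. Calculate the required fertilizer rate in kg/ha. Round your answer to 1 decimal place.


Step 1: Fertilizer rate = target N / (N content / 100)
Step 2: Rate = 65 / (33 / 100)
Step 3: Rate = 65 / 0.33
Step 4: Rate = 197.0 kg/ha

197.0


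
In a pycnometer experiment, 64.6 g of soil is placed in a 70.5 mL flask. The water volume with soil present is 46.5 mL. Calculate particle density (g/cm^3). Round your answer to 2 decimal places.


Step 1: Volume of solids = flask volume - water volume with soil
Step 2: V_solids = 70.5 - 46.5 = 24.0 mL
Step 3: Particle density = mass / V_solids = 64.6 / 24.0 = 2.69 g/cm^3

2.69


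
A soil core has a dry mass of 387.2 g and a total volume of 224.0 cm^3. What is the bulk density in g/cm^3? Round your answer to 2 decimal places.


Step 1: Identify the formula: BD = dry mass / volume
Step 2: Substitute values: BD = 387.2 / 224.0
Step 3: BD = 1.73 g/cm^3

1.73


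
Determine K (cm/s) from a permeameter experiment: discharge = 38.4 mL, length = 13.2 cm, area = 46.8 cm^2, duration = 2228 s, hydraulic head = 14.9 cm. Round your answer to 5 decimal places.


Step 1: K = Q * L / (A * t * h)
Step 2: Numerator = 38.4 * 13.2 = 506.88
Step 3: Denominator = 46.8 * 2228 * 14.9 = 1553628.96
Step 4: K = 506.88 / 1553628.96 = 0.00033 cm/s

0.00033


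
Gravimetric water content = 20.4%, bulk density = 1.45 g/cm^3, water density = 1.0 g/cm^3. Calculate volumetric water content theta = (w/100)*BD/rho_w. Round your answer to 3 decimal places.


Step 1: theta = (w / 100) * BD / rho_w
Step 2: theta = (20.4 / 100) * 1.45 / 1.0
Step 3: theta = 0.204 * 1.45
Step 4: theta = 0.296

0.296


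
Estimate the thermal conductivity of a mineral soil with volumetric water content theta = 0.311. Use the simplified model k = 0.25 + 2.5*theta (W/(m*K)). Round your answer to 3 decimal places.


Step 1: k = 0.25 + 2.5 * theta
Step 2: k = 0.25 + 2.5 * 0.311
Step 3: k = 0.25 + 0.778
Step 4: k = 1.028 W/(m*K)

1.028


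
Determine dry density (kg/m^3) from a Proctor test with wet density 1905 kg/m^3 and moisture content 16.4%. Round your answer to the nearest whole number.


Step 1: Dry density = wet density / (1 + w/100)
Step 2: Dry density = 1905 / (1 + 16.4/100)
Step 3: Dry density = 1905 / 1.164
Step 4: Dry density = 1637 kg/m^3

1637


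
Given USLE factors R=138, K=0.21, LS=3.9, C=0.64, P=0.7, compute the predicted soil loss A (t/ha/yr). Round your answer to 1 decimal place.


Step 1: A = R * K * LS * C * P
Step 2: R * K = 138 * 0.21 = 28.98
Step 3: (R*K) * LS = 28.98 * 3.9 = 113.022
Step 4: * C * P = 113.022 * 0.64 * 0.7 = 50.6
Step 5: A = 50.6 t/(ha*yr)

50.6


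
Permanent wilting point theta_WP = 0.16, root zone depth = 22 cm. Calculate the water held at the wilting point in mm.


Step 1: Water (mm) = theta_WP * depth * 10
Step 2: Water = 0.16 * 22 * 10
Step 3: Water = 35.2 mm

35.2


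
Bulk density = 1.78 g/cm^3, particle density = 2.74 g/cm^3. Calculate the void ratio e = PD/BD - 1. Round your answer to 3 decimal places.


Step 1: e = PD / BD - 1
Step 2: e = 2.74 / 1.78 - 1
Step 3: e = 1.53933 - 1
Step 4: e = 0.539

0.539


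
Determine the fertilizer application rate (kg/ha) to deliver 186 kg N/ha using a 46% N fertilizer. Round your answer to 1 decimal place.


Step 1: Fertilizer rate = target N / (N content / 100)
Step 2: Rate = 186 / (46 / 100)
Step 3: Rate = 186 / 0.46
Step 4: Rate = 404.3 kg/ha

404.3


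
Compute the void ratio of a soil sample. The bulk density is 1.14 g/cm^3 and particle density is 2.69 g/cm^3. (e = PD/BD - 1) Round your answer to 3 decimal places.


Step 1: e = PD / BD - 1
Step 2: e = 2.69 / 1.14 - 1
Step 3: e = 2.35965 - 1
Step 4: e = 1.36

1.36


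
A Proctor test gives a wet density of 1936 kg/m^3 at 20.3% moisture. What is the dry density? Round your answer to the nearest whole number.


Step 1: Dry density = wet density / (1 + w/100)
Step 2: Dry density = 1936 / (1 + 20.3/100)
Step 3: Dry density = 1936 / 1.203
Step 4: Dry density = 1609 kg/m^3

1609


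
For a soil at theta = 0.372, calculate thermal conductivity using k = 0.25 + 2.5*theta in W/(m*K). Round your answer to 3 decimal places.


Step 1: k = 0.25 + 2.5 * theta
Step 2: k = 0.25 + 2.5 * 0.372
Step 3: k = 0.25 + 0.93
Step 4: k = 1.18 W/(m*K)

1.18


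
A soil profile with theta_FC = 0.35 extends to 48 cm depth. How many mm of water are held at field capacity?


Step 1: Water (mm) = theta_FC * depth (cm) * 10
Step 2: Water = 0.35 * 48 * 10
Step 3: Water = 168.0 mm

168.0


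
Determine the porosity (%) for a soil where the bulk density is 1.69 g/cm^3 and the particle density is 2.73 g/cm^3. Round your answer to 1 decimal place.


Step 1: Formula: n = 100 * (1 - BD / PD)
Step 2: n = 100 * (1 - 1.69 / 2.73)
Step 3: n = 100 * (1 - 0.61905)
Step 4: n = 38.1%

38.1


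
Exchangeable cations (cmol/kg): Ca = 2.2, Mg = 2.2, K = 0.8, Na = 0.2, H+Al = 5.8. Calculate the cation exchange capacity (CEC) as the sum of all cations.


Step 1: CEC = Ca + Mg + K + Na + (H+Al)
Step 2: CEC = 2.2 + 2.2 + 0.8 + 0.2 + 5.8
Step 3: CEC = 11.2 cmol/kg

11.2


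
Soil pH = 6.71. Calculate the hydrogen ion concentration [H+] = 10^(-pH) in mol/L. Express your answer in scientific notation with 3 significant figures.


Step 1: [H+] = 10^(-pH)
Step 2: [H+] = 10^(-6.71)
Step 3: [H+] = 1.95e-07 mol/L

1.95e-07


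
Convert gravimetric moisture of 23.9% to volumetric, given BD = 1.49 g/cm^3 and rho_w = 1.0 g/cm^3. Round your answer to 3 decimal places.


Step 1: theta = (w / 100) * BD / rho_w
Step 2: theta = (23.9 / 100) * 1.49 / 1.0
Step 3: theta = 0.239 * 1.49
Step 4: theta = 0.356

0.356


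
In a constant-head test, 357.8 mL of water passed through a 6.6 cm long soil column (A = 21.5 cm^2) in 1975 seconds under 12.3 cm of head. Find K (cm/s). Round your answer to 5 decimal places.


Step 1: K = Q * L / (A * t * h)
Step 2: Numerator = 357.8 * 6.6 = 2361.48
Step 3: Denominator = 21.5 * 1975 * 12.3 = 522288.75
Step 4: K = 2361.48 / 522288.75 = 0.00452 cm/s

0.00452


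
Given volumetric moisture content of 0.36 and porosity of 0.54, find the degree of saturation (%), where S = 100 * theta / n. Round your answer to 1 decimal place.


Step 1: S = 100 * theta_v / n
Step 2: S = 100 * 0.36 / 0.54
Step 3: S = 66.7%

66.7


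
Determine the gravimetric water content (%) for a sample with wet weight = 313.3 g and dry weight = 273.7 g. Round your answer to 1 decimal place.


Step 1: Water mass = wet - dry = 313.3 - 273.7 = 39.6 g
Step 2: w = 100 * water mass / dry mass
Step 3: w = 100 * 39.6 / 273.7 = 14.5%

14.5


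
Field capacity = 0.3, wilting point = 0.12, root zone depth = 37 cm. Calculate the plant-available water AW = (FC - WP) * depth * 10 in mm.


Step 1: Available water = (FC - WP) * depth * 10
Step 2: AW = (0.3 - 0.12) * 37 * 10
Step 3: AW = 0.18 * 37 * 10
Step 4: AW = 66.6 mm

66.6


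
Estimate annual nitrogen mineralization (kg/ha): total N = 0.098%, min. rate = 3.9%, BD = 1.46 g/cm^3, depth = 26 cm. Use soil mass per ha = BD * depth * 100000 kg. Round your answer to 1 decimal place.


Step 1: Soil mass per ha = BD * depth * 100000 = 1.46 * 26 * 100000 = 3796000 kg
Step 2: Total N pool = soil mass * N%/100 = 3796000 * 0.098/100 = 3720.08 kg/ha
Step 3: N mineralized = N pool * rate%/100 = 3720.08 * 3.9/100 = 145.1 kg/ha/yr

145.1


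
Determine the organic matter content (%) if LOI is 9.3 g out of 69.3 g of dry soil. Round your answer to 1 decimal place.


Step 1: OM% = 100 * LOI / sample mass
Step 2: OM = 100 * 9.3 / 69.3
Step 3: OM = 13.4%

13.4


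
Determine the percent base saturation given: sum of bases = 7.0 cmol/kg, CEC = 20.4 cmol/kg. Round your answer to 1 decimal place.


Step 1: BS = 100 * (sum of bases) / CEC
Step 2: BS = 100 * 7.0 / 20.4
Step 3: BS = 34.3%

34.3


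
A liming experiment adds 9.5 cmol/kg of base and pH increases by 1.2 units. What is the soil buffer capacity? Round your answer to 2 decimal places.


Step 1: BC = change in base / change in pH
Step 2: BC = 9.5 / 1.2
Step 3: BC = 7.92 cmol/(kg*pH unit)

7.92


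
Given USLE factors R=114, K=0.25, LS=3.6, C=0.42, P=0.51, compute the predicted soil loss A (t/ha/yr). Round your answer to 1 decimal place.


Step 1: A = R * K * LS * C * P
Step 2: R * K = 114 * 0.25 = 28.5
Step 3: (R*K) * LS = 28.5 * 3.6 = 102.6
Step 4: * C * P = 102.6 * 0.42 * 0.51 = 22.0
Step 5: A = 22.0 t/(ha*yr)

22.0


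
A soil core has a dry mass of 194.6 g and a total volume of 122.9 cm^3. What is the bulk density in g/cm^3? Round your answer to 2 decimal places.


Step 1: Identify the formula: BD = dry mass / volume
Step 2: Substitute values: BD = 194.6 / 122.9
Step 3: BD = 1.58 g/cm^3

1.58


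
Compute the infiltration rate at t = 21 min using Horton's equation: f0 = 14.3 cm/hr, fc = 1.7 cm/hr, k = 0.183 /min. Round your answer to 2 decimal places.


Step 1: f = fc + (f0 - fc) * exp(-k * t)
Step 2: exp(-0.183 * 21) = 0.021429
Step 3: f = 1.7 + (14.3 - 1.7) * 0.021429
Step 4: f = 1.7 + 12.6 * 0.021429
Step 5: f = 1.97 cm/hr

1.97


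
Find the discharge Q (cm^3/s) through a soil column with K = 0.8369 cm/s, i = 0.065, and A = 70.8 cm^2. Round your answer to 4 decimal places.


Step 1: Apply Darcy's law: Q = K * i * A
Step 2: Q = 0.8369 * 0.065 * 70.8
Step 3: Q = 3.8514 cm^3/s

3.8514


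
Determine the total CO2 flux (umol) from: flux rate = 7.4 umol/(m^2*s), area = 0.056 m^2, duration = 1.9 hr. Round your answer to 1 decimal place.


Step 1: Convert time to seconds: 1.9 hr * 3600 = 6840.0 s
Step 2: Total = flux * area * time_s
Step 3: Total = 7.4 * 0.056 * 6840.0
Step 4: Total = 2834.5 umol

2834.5


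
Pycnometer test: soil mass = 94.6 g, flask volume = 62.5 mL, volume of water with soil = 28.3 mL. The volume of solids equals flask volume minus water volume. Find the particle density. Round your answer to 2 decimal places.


Step 1: Volume of solids = flask volume - water volume with soil
Step 2: V_solids = 62.5 - 28.3 = 34.2 mL
Step 3: Particle density = mass / V_solids = 94.6 / 34.2 = 2.77 g/cm^3

2.77


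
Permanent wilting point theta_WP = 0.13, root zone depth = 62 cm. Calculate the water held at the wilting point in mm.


Step 1: Water (mm) = theta_WP * depth * 10
Step 2: Water = 0.13 * 62 * 10
Step 3: Water = 80.6 mm

80.6


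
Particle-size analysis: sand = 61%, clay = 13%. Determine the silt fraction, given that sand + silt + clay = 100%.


Step 1: sand + silt + clay = 100%
Step 2: silt = 100 - sand - clay
Step 3: silt = 100 - 61 - 13
Step 4: silt = 26%

26


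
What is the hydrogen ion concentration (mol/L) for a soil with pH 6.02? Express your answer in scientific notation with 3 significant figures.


Step 1: [H+] = 10^(-pH)
Step 2: [H+] = 10^(-6.02)
Step 3: [H+] = 9.55e-07 mol/L

9.55e-07


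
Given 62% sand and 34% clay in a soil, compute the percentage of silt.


Step 1: sand + silt + clay = 100%
Step 2: silt = 100 - sand - clay
Step 3: silt = 100 - 62 - 34
Step 4: silt = 4%

4


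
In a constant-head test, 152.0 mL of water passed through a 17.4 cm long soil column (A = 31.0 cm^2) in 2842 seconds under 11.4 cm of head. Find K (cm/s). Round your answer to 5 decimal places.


Step 1: K = Q * L / (A * t * h)
Step 2: Numerator = 152.0 * 17.4 = 2644.8
Step 3: Denominator = 31.0 * 2842 * 11.4 = 1004362.8
Step 4: K = 2644.8 / 1004362.8 = 0.00263 cm/s

0.00263


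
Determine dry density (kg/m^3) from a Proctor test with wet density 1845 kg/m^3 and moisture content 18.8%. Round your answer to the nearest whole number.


Step 1: Dry density = wet density / (1 + w/100)
Step 2: Dry density = 1845 / (1 + 18.8/100)
Step 3: Dry density = 1845 / 1.188
Step 4: Dry density = 1553 kg/m^3

1553


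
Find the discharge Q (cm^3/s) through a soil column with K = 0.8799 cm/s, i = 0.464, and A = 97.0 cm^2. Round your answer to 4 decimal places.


Step 1: Apply Darcy's law: Q = K * i * A
Step 2: Q = 0.8799 * 0.464 * 97.0
Step 3: Q = 39.6025 cm^3/s

39.6025


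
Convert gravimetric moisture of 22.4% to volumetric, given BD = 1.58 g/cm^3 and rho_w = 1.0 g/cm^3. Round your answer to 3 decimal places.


Step 1: theta = (w / 100) * BD / rho_w
Step 2: theta = (22.4 / 100) * 1.58 / 1.0
Step 3: theta = 0.224 * 1.58
Step 4: theta = 0.354

0.354


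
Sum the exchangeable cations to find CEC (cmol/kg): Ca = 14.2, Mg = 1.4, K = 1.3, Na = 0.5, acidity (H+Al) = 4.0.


Step 1: CEC = Ca + Mg + K + Na + (H+Al)
Step 2: CEC = 14.2 + 1.4 + 1.3 + 0.5 + 4.0
Step 3: CEC = 21.4 cmol/kg

21.4


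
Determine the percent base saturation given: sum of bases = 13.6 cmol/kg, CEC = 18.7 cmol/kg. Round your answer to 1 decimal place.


Step 1: BS = 100 * (sum of bases) / CEC
Step 2: BS = 100 * 13.6 / 18.7
Step 3: BS = 72.7%

72.7


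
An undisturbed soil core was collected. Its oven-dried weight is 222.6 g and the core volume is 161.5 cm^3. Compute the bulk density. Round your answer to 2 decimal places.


Step 1: Identify the formula: BD = dry mass / volume
Step 2: Substitute values: BD = 222.6 / 161.5
Step 3: BD = 1.38 g/cm^3

1.38


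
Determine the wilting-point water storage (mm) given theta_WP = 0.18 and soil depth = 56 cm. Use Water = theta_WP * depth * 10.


Step 1: Water (mm) = theta_WP * depth * 10
Step 2: Water = 0.18 * 56 * 10
Step 3: Water = 100.8 mm

100.8


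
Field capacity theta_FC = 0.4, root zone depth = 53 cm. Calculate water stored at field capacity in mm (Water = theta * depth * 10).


Step 1: Water (mm) = theta_FC * depth (cm) * 10
Step 2: Water = 0.4 * 53 * 10
Step 3: Water = 212.0 mm

212.0
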